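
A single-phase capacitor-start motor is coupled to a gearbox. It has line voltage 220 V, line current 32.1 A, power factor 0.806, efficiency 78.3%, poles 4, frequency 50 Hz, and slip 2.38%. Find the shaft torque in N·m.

P_in = V·I·cosφ = 220 × 32.1 × 0.806 = 5692 W
P_out = η·P_in = 0.783 × 5692 = 4457 W
n_s = 120×50/4 = 1500 rpm; n = 1500×(1−0.0238) = 1464 rpm
ω = 2π×1464/60 = 153.3 rad/s
τ = P_out/ω = 4457/153.3 = 29.1 N·m

29.1 N·m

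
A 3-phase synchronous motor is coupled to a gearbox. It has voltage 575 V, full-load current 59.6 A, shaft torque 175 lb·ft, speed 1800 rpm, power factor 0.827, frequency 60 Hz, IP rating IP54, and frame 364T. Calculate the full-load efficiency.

τ = 175 lb·ft × 1.356 = 237.3 N·m
ω = 2π × 1800/60 = 188.5 rad/s; P_out = τω = 237.3 × 188.5 = 44731 W
P_in = √3·V_L·I_L·cosφ = 1.732 × 575 × 59.6 × 0.827 = 49087 W
η = P_out / P_in = 44731 / 49087 = 0.911 = 91.1%

91.1 %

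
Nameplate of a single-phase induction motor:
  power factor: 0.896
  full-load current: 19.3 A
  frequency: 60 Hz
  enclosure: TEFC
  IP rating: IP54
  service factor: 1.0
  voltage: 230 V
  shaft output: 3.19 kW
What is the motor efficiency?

P_out = 3.19 kW = 3190 W
P_in = V·I·cosφ = 230 × 19.3 × 0.896 = 3977 W
η = P_out / P_in = 3190 / 3977 = 0.802 = 80.2%

80.2 %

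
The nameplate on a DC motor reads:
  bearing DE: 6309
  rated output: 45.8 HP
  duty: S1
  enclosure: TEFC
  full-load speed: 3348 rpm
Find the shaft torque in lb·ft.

P_out = 45.8 × 746 = 34167 W
ω = 2π × 3348/60 = 350.6 rad/s
τ = P_out/ω = 34167/350.6 = 97.45 N·m
In lb·ft: 97.45/1.356 = 71.9 lb·ft

71.9 lb·ft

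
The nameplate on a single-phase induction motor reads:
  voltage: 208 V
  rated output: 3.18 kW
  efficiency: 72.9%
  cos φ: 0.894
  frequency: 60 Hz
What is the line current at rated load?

P_out = 3.18 kW = 3180 W
P_in = P_out / η = 3180 / 0.729 = 4362 W
I = P_in / (V·cosφ) = 4362 / (208 × 0.894) = 23.5 A

23.5 A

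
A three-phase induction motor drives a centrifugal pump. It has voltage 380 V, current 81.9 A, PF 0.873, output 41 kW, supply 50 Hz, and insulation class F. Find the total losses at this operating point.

P_in = √3·V·I·cosφ = 1.732×380×81.9×0.873 = 47058 W
P_out = 41000 W
Losses = P_in − P_out = 47058 − 41000 = 6058 W

6060 W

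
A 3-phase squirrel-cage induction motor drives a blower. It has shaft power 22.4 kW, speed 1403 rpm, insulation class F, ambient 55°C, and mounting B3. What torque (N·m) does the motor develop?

ω = 2π × 1403/60 = 146.9 rad/s
τ = P/ω = 22400/146.9 = 152 N·m

152 N·m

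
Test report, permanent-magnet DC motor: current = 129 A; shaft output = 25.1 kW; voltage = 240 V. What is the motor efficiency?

P_out = 25.1 kW = 25100 W
P_in = V·I = 240 × 129 = 30960 W
η = P_out / P_in = 25100 / 30960 = 0.811 = 81.1%

81.1 %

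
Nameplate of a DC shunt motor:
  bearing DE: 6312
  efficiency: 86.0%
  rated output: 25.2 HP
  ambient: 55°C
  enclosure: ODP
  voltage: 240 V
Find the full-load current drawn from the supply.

P_out = 25.2 × 746 = 18799 W
P_in = P_out / η = 18799 / 0.860 = 21859 W
I = P_in / V = 21859 / 240 = 91.1 A

91.1 A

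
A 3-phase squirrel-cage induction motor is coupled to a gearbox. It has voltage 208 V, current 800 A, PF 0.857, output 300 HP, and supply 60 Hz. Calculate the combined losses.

P_in = √3·V·I·cosφ = 1.732×208×800×0.857 = 246992 W
P_out = 300×746 = 223800 W
Losses = P_in − P_out = 246992 − 223800 = 23192 W

23200 W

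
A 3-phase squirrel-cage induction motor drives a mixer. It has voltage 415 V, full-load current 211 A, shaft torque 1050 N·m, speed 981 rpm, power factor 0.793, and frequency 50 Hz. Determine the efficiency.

ω = 2π × 981/60 = 102.7 rad/s; P_out = τω = 1050 × 102.7 = 107835 W
P_in = √3·V_L·I_L·cosφ = 1.732 × 415 × 211 × 0.793 = 120268 W
η = P_out / P_in = 107835 / 120268 = 0.897 = 89.7%

89.7 %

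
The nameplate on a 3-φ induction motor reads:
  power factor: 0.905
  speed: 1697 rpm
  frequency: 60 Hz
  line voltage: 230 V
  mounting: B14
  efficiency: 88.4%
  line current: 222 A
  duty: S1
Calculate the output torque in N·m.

398 N·m

P_in = √3·V·I·cosφ = 1.732 × 230 × 222 × 0.905 = 80035 W
P_out = η·P_in = 0.884 × 80035 = 70751 W
n = 1697 rpm
ω = 2π×1697/60 = 177.7 rad/s
τ = P_out/ω = 70751/177.7 = 398 N·m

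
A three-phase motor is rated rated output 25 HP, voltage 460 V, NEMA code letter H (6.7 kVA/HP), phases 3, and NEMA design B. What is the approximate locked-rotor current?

210 A

S_LR = 6.7 × 25 = 167.5 kVA
I_LR = S_LR/(√3·V_L) = 167500/(1.732×460) = 210 A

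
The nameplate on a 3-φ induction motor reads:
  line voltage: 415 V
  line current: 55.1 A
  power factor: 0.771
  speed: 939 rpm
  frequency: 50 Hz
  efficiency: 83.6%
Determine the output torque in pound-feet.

P_in = √3·V·I·cosφ = 1.732 × 415 × 55.1 × 0.771 = 30535 W
P_out = η·P_in = 0.836 × 30535 = 25527 W
n = 939 rpm
ω = 2π×939/60 = 98.33 rad/s
τ = P_out/ω = 25527/98.33 = 259.6 N·m
In lb·ft: 259.6/1.356 = 191 lb·ft

191 lb·ft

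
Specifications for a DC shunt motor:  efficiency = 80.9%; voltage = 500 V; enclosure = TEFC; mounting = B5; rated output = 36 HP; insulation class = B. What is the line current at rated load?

P_out = 36 × 746 = 26856 W
P_in = P_out / η = 26856 / 0.809 = 33197 W
I = P_in / V = 33197 / 500 = 66.4 A

66.4 A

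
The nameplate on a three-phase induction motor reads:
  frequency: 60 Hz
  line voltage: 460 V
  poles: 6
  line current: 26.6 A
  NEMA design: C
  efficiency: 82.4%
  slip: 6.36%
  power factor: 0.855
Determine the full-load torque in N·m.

127 N·m

P_in = √3·V·I·cosφ = 1.732 × 460 × 26.6 × 0.855 = 18120 W
P_out = η·P_in = 0.824 × 18120 = 14931 W
n_s = 120×60/6 = 1200 rpm; n = 1200×(1−0.0636) = 1124 rpm
ω = 2π×1124/60 = 117.7 rad/s
τ = P_out/ω = 14931/117.7 = 127 N·m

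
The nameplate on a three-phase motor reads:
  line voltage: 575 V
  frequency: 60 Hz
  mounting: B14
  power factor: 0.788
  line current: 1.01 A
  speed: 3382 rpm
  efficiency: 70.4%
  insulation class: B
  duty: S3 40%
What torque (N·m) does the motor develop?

1.58 N·m

P_in = √3·V·I·cosφ = 1.732 × 575 × 1.01 × 0.788 = 793 W
P_out = η·P_in = 0.704 × 793 = 558 W
n = 3382 rpm
ω = 2π×3382/60 = 354.2 rad/s
τ = P_out/ω = 558/354.2 = 1.58 N·m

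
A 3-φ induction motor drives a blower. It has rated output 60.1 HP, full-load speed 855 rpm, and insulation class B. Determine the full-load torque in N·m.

501 N·m

P_out = 60.1 × 746 = 44835 W
ω = 2π × 855/60 = 89.54 rad/s
τ = P_out/ω = 44835/89.54 = 501 N·m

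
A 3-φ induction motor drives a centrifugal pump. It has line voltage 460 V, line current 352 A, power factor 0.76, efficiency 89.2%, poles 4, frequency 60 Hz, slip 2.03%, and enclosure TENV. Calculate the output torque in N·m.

1030 N·m

P_in = √3·V·I·cosφ = 1.732 × 460 × 352 × 0.76 = 213139 W
P_out = η·P_in = 0.892 × 213139 = 190120 W
n_s = 120×60/4 = 1800 rpm; n = 1800×(1−0.0203) = 1763 rpm
ω = 2π×1763/60 = 184.6 rad/s
τ = P_out/ω = 190120/184.6 = 1030 N·m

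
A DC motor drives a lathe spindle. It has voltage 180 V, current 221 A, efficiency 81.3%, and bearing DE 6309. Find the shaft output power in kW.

P_in = V·I = 180 × 221 = 39780 W
P_out = η·P_in = 0.813 × 39780 = 32341 W

32.3 kW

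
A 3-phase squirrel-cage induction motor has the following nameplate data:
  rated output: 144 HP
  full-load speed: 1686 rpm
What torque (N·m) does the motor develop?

P_out = 144 × 746 = 107424 W
ω = 2π × 1686/60 = 176.6 rad/s
τ = P_out/ω = 107424/176.6 = 608 N·m

608 N·m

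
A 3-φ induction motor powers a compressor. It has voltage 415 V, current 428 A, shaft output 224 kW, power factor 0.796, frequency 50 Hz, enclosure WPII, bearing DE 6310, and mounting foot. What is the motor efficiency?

91.5 %

P_out = 224 kW = 224000 W
P_in = √3·V_L·I_L·cosφ = 1.732 × 415 × 428 × 0.796 = 244880 W
η = P_out / P_in = 224000 / 244880 = 0.915 = 91.5%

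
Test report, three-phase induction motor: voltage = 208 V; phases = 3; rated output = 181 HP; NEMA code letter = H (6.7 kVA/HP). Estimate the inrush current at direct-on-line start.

3370 A

S_LR = 6.7 × 181 = 1212.7 kVA
I_LR = S_LR/(√3·V_L) = 1212700/(1.732×208) = 3370 A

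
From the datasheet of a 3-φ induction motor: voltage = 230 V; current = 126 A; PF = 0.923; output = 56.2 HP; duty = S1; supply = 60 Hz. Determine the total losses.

4400 W

P_in = √3·V·I·cosφ = 1.732×230×126×0.923 = 46328 W
P_out = 56.2×746 = 41925 W
Losses = P_in − P_out = 46328 − 41925 = 4403 W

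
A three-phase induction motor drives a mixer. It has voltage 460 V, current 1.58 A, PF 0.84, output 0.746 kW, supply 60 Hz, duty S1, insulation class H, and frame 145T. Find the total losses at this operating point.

P_in = √3·V·I·cosφ = 1.732×460×1.58×0.84 = 1057 W
P_out = 746 W
Losses = P_in − P_out = 1057 − 746 = 311 W

311 W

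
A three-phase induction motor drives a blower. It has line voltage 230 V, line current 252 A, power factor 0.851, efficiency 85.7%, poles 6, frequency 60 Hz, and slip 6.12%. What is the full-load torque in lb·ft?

458 lb·ft

P_in = √3·V·I·cosφ = 1.732 × 230 × 252 × 0.851 = 85429 W
P_out = η·P_in = 0.857 × 85429 = 73213 W
n_s = 120×60/6 = 1200 rpm; n = 1200×(1−0.0612) = 1127 rpm
ω = 2π×1127/60 = 118 rad/s
τ = P_out/ω = 73213/118 = 620.4 N·m
In lb·ft: 620.4/1.356 = 458 lb·ft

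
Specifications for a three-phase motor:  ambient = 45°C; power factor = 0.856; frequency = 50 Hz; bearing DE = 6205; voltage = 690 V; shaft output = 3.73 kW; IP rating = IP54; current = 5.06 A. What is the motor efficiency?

P_out = 3.73 kW = 3730 W
P_in = √3·V_L·I_L·cosφ = 1.732 × 690 × 5.06 × 0.856 = 5176 W
η = P_out / P_in = 3730 / 5176 = 0.721 = 72.1%

72.1 %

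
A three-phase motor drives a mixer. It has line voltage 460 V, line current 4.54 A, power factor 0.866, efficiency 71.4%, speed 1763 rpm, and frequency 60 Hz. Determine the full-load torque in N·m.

P_in = √3·V·I·cosφ = 1.732 × 460 × 4.54 × 0.866 = 3132 W
P_out = η·P_in = 0.714 × 3132 = 2236 W
n = 1763 rpm
ω = 2π×1763/60 = 184.6 rad/s
τ = P_out/ω = 2236/184.6 = 12.1 N·m

12.1 N·m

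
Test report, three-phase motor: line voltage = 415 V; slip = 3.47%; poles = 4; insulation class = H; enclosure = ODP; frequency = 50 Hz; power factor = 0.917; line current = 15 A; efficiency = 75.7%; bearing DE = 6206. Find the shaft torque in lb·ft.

P_in = √3·V·I·cosφ = 1.732 × 415 × 15 × 0.917 = 9887 W
P_out = η·P_in = 0.757 × 9887 = 7484 W
n_s = 120×50/4 = 1500 rpm; n = 1500×(1−0.0347) = 1448 rpm
ω = 2π×1448/60 = 151.6 rad/s
τ = P_out/ω = 7484/151.6 = 49.37 N·m
In lb·ft: 49.37/1.356 = 36.4 lb·ft

36.4 lb·ft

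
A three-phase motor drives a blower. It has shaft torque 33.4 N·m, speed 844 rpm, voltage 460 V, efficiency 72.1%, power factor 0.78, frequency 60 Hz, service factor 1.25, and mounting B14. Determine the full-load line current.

6.59 A

ω = 2π×844/60 = 88.38 rad/s; P_out = τω = 33.4 × 88.38 = 2952 W
P_in = P_out / η = 2952 / 0.721 = 4094 W
I_L = P_in / (√3·V_L·cosφ) = 4094 / (1.732 × 460 × 0.78) = 6.59 A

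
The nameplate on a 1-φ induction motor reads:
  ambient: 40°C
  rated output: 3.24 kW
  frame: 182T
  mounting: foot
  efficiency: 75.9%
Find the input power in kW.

P_out = 3240 W
P_in = P_out/η = 3240/0.759 = 4269 W = 4.27 kW

4.27 kW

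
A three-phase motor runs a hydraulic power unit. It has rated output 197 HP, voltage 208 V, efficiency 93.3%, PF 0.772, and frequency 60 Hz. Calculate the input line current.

566 A

P_out = 197 × 746 = 146962 W
P_in = P_out / η = 146962 / 0.933 = 157516 W
I_L = P_in / (√3·V_L·cosφ) = 157516 / (1.732 × 208 × 0.772) = 566 A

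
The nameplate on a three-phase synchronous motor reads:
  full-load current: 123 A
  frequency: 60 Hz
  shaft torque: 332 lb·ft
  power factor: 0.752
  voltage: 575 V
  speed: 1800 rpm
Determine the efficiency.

92.1 %

τ = 332 lb·ft × 1.356 = 450.2 N·m
ω = 2π × 1800/60 = 188.5 rad/s; P_out = τω = 450.2 × 188.5 = 84863 W
P_in = √3·V_L·I_L·cosφ = 1.732 × 575 × 123 × 0.752 = 92117 W
η = P_out / P_in = 84863 / 92117 = 0.921 = 92.1%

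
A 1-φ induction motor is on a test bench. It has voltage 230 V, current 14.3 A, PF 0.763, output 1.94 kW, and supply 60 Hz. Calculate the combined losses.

570 W

P_in = V·I·cosφ = 230×14.3×0.763 = 2510 W
P_out = 1940 W
Losses = P_in − P_out = 2510 − 1940 = 570 W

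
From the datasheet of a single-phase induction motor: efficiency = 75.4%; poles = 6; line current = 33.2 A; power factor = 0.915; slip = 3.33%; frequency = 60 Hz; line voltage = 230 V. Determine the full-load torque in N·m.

P_in = V·I·cosφ = 230 × 33.2 × 0.915 = 6987 W
P_out = η·P_in = 0.754 × 6987 = 5268 W
n_s = 120×60/6 = 1200 rpm; n = 1200×(1−0.0333) = 1160 rpm
ω = 2π×1160/60 = 121.5 rad/s
τ = P_out/ω = 5268/121.5 = 43.4 N·m

43.4 N·m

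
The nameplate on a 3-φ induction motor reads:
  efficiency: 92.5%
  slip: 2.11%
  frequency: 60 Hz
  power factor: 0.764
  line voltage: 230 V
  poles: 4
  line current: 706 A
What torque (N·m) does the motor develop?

1080 N·m

P_in = √3·V·I·cosφ = 1.732 × 230 × 706 × 0.764 = 214869 W
P_out = η·P_in = 0.925 × 214869 = 198754 W
n_s = 120×60/4 = 1800 rpm; n = 1800×(1−0.0211) = 1762 rpm
ω = 2π×1762/60 = 184.5 rad/s
τ = P_out/ω = 198754/184.5 = 1080 N·m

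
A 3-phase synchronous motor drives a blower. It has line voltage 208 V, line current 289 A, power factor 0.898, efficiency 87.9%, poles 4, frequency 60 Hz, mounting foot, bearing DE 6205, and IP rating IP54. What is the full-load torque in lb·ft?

322 lb·ft

P_in = √3·V·I·cosφ = 1.732 × 208 × 289 × 0.898 = 93494 W
P_out = η·P_in = 0.879 × 93494 = 82181 W
n = n_s = 120×60/4 = 1800 rpm (synchronous)
ω = 2π×1800/60 = 188.5 rad/s
τ = P_out/ω = 82181/188.5 = 436 N·m
In lb·ft: 436/1.356 = 322 lb·ft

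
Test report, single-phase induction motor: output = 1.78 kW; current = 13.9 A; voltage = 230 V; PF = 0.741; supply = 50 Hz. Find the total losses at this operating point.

589 W

P_in = V·I·cosφ = 230×13.9×0.741 = 2369 W
P_out = 1780 W
Losses = P_in − P_out = 2369 − 1780 = 589 W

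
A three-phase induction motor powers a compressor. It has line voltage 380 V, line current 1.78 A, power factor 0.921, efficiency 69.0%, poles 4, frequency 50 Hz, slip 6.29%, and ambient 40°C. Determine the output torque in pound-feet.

3.73 lb·ft

P_in = √3·V·I·cosφ = 1.732 × 380 × 1.78 × 0.921 = 1079 W
P_out = η·P_in = 0.69 × 1079 = 745 W
n_s = 120×50/4 = 1500 rpm; n = 1500×(1−0.0629) = 1406 rpm
ω = 2π×1406/60 = 147.2 rad/s
τ = P_out/ω = 745/147.2 = 5.061 N·m
In lb·ft: 5.061/1.356 = 3.73 lb·ft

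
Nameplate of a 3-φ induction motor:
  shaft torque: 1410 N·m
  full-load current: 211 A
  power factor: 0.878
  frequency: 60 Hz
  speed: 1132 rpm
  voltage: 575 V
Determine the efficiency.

ω = 2π × 1132/60 = 118.5 rad/s; P_out = τω = 1410 × 118.5 = 167085 W
P_in = √3·V_L·I_L·cosφ = 1.732 × 575 × 211 × 0.878 = 184498 W
η = P_out / P_in = 167085 / 184498 = 0.906 = 90.6%

90.6 %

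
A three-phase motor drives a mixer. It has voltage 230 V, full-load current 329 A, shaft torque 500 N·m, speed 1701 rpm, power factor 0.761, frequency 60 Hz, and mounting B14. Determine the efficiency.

89.3 %

ω = 2π × 1701/60 = 178.1 rad/s; P_out = τω = 500 × 178.1 = 89050 W
P_in = √3·V_L·I_L·cosφ = 1.732 × 230 × 329 × 0.761 = 99737 W
η = P_out / P_in = 89050 / 99737 = 0.893 = 89.3%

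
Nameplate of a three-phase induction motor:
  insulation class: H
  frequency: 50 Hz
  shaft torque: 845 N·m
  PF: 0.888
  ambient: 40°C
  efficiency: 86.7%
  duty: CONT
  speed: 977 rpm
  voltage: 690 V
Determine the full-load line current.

ω = 2π×977/60 = 102.3 rad/s; P_out = τω = 845 × 102.3 = 86444 W
P_in = P_out / η = 86444 / 0.867 = 99705 W
I_L = P_in / (√3·V_L·cosφ) = 99705 / (1.732 × 690 × 0.888) = 94 A

94 A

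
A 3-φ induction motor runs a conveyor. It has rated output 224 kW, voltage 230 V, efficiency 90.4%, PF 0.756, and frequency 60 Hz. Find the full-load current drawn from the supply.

P_out = 224 kW = 224000 W
P_in = P_out / η = 224000 / 0.904 = 247788 W
I_L = P_in / (√3·V_L·cosφ) = 247788 / (1.732 × 230 × 0.756) = 823 A

823 A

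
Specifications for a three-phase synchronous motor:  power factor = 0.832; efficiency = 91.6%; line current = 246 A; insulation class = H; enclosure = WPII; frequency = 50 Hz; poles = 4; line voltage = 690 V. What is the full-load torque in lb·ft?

P_in = √3·V·I·cosφ = 1.732 × 690 × 246 × 0.832 = 244599 W
P_out = η·P_in = 0.916 × 244599 = 224053 W
n = n_s = 120×50/4 = 1500 rpm (synchronous)
ω = 2π×1500/60 = 157.1 rad/s
τ = P_out/ω = 224053/157.1 = 1426 N·m
In lb·ft: 1426/1.356 = 1050 lb·ft

1050 lb·ft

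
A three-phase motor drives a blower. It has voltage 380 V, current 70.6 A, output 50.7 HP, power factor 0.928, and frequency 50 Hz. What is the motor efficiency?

P_out = 50.7 × 746 = 37822 W
P_in = √3·V_L·I_L·cosφ = 1.732 × 380 × 70.6 × 0.928 = 43121 W
η = P_out / P_in = 37822 / 43121 = 0.877 = 87.7%

87.7 %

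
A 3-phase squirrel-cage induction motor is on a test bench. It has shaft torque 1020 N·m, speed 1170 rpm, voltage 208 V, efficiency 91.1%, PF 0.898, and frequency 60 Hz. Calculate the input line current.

424 A

ω = 2π×1170/60 = 122.5 rad/s; P_out = τω = 1020 × 122.5 = 124950 W
P_in = P_out / η = 124950 / 0.911 = 137157 W
I_L = P_in / (√3·V_L·cosφ) = 137157 / (1.732 × 208 × 0.898) = 424 A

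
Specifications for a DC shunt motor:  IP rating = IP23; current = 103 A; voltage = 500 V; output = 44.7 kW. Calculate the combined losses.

P_in = V·I = 500×103 = 51500 W
P_out = 44700 W
Losses = P_in − P_out = 51500 − 44700 = 6800 W

6.8 kW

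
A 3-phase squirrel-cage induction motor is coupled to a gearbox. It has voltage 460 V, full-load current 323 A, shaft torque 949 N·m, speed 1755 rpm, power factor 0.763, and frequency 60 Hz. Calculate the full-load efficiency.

88.8 %

ω = 2π × 1755/60 = 183.8 rad/s; P_out = τω = 949 × 183.8 = 174426 W
P_in = √3·V_L·I_L·cosφ = 1.732 × 460 × 323 × 0.763 = 196351 W
η = P_out / P_in = 174426 / 196351 = 0.888 = 88.8%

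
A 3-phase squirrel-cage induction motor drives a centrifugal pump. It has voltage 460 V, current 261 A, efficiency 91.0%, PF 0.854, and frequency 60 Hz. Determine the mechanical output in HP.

P_in = √3·V·I·cosφ = 1.732 × 460 × 261 × 0.854 = 177584 W
P_out = η·P_in = 0.91 × 177584 = 161601 W
= 161601/746 = 217 HP

217 HP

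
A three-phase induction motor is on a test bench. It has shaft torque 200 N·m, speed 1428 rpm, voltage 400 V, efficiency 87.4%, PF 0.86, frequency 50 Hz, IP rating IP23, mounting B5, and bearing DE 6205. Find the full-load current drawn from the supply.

57.4 A

ω = 2π×1428/60 = 149.5 rad/s; P_out = τω = 200 × 149.5 = 29900 W
P_in = P_out / η = 29900 / 0.874 = 34211 W
I_L = P_in / (√3·V_L·cosφ) = 34211 / (1.732 × 400 × 0.86) = 57.4 A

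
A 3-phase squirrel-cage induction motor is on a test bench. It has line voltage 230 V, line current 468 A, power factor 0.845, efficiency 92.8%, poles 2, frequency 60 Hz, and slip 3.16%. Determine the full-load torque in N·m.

P_in = √3·V·I·cosφ = 1.732 × 230 × 468 × 0.845 = 157535 W
P_out = η·P_in = 0.928 × 157535 = 146192 W
n_s = 120×60/2 = 3600 rpm; n = 3600×(1−0.0316) = 3486 rpm
ω = 2π×3486/60 = 365.1 rad/s
τ = P_out/ω = 146192/365.1 = 400 N·m

400 N·m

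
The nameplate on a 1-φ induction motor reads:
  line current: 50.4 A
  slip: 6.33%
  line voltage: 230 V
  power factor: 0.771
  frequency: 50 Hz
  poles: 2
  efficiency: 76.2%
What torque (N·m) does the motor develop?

P_in = V·I·cosφ = 230 × 50.4 × 0.771 = 8937 W
P_out = η·P_in = 0.762 × 8937 = 6810 W
n_s = 120×50/2 = 3000 rpm; n = 3000×(1−0.0633) = 2810 rpm
ω = 2π×2810/60 = 294.3 rad/s
τ = P_out/ω = 6810/294.3 = 23.1 N·m

23.1 N·m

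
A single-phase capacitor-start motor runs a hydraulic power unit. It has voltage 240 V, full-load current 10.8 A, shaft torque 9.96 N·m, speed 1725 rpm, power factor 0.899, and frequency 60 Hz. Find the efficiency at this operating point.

77.2 %

ω = 2π × 1725/60 = 180.6 rad/s; P_out = τω = 9.96 × 180.6 = 1799 W
P_in = V·I·cosφ = 240 × 10.8 × 0.899 = 2330 W
η = P_out / P_in = 1799 / 2330 = 0.772 = 77.2%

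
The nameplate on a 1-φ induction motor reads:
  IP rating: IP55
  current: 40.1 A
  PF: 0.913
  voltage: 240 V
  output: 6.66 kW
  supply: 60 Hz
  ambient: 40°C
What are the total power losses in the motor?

P_in = V·I·cosφ = 240×40.1×0.913 = 8787 W
P_out = 6660 W
Losses = P_in − P_out = 8787 − 6660 = 2127 W

2130 W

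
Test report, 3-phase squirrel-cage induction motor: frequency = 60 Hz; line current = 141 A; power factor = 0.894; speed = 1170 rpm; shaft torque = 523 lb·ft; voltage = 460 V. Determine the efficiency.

τ = 523 lb·ft × 1.356 = 709.2 N·m
ω = 2π × 1170/60 = 122.5 rad/s; P_out = τω = 709.2 × 122.5 = 86877 W
P_in = √3·V_L·I_L·cosφ = 1.732 × 460 × 141 × 0.894 = 100430 W
η = P_out / P_in = 86877 / 100430 = 0.865 = 86.5%

86.5 %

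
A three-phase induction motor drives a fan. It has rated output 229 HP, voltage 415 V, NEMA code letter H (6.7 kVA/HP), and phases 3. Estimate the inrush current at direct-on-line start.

2130 A

S_LR = 6.7 × 229 = 1534.3 kVA
I_LR = S_LR/(√3·V_L) = 1534300/(1.732×415) = 2130 A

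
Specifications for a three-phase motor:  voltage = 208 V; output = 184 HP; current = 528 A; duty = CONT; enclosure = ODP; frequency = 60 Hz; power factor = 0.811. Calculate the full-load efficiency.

P_out = 184 × 746 = 137264 W
P_in = √3·V_L·I_L·cosφ = 1.732 × 208 × 528 × 0.811 = 154265 W
η = P_out / P_in = 137264 / 154265 = 0.890 = 89.0%

89.0 %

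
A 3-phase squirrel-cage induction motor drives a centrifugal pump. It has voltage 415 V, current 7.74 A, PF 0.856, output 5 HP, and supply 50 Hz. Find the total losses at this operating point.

P_in = √3·V·I·cosφ = 1.732×415×7.74×0.856 = 4762 W
P_out = 5×746 = 3730 W
Losses = P_in − P_out = 4762 − 3730 = 1032 W

1030 W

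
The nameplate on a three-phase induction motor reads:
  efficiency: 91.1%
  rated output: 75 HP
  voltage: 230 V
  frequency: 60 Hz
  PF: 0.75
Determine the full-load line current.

P_out = 75 × 746 = 55950 W
P_in = P_out / η = 55950 / 0.911 = 61416 W
I_L = P_in / (√3·V_L·cosφ) = 61416 / (1.732 × 230 × 0.75) = 206 A

206 A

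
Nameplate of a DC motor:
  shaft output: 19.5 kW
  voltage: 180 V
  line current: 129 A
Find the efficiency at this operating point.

P_out = 19.5 kW = 19500 W
P_in = V·I = 180 × 129 = 23220 W
η = P_out / P_in = 19500 / 23220 = 0.840 = 84.0%

84.0 %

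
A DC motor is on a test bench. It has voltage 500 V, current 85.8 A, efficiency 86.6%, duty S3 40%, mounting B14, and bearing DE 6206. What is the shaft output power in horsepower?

P_in = V·I = 500 × 85.8 = 42900 W
P_out = η·P_in = 0.866 × 42900 = 37151 W
= 37151/746 = 49.8 HP

49.8 HP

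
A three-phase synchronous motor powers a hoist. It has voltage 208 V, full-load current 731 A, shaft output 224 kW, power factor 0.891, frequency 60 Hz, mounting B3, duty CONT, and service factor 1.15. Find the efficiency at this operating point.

95.5 %

P_out = 224 kW = 224000 W
P_in = √3·V_L·I_L·cosφ = 1.732 × 208 × 731 × 0.891 = 234642 W
η = P_out / P_in = 224000 / 234642 = 0.955 = 95.5%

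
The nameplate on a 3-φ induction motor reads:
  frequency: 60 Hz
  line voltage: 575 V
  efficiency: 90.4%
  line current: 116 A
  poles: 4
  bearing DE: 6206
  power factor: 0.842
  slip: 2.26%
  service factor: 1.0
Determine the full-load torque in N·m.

P_in = √3·V·I·cosφ = 1.732 × 575 × 116 × 0.842 = 97272 W
P_out = η·P_in = 0.904 × 97272 = 87934 W
n_s = 120×60/4 = 1800 rpm; n = 1800×(1−0.0226) = 1759 rpm
ω = 2π×1759/60 = 184.2 rad/s
τ = P_out/ω = 87934/184.2 = 477 N·m

477 N·m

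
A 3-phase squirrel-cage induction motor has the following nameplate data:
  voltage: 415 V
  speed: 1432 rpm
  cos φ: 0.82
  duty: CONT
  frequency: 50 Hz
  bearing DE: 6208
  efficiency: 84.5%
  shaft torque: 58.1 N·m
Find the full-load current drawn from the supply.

ω = 2π×1432/60 = 150 rad/s; P_out = τω = 58.1 × 150 = 8715 W
P_in = P_out / η = 8715 / 0.845 = 10314 W
I_L = P_in / (√3·V_L·cosφ) = 10314 / (1.732 × 415 × 0.82) = 17.5 A

17.5 A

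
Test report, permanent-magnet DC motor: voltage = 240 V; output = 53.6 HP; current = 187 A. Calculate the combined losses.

4890 W

P_in = V·I = 240×187 = 44880 W
P_out = 53.6×746 = 39986 W
Losses = P_in − P_out = 44880 − 39986 = 4894 W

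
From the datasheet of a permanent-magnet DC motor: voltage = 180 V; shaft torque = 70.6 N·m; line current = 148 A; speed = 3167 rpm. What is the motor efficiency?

ω = 2π × 3167/60 = 331.6 rad/s; P_out = τω = 70.6 × 331.6 = 23411 W
P_in = V·I = 180 × 148 = 26640 W
η = P_out / P_in = 23411 / 26640 = 0.879 = 87.9%

87.9 %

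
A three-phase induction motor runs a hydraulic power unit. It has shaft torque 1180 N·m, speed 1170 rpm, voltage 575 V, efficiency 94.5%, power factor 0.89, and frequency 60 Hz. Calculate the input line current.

ω = 2π×1170/60 = 122.5 rad/s; P_out = τω = 1180 × 122.5 = 144550 W
P_in = P_out / η = 144550 / 0.945 = 152963 W
I_L = P_in / (√3·V_L·cosφ) = 152963 / (1.732 × 575 × 0.89) = 173 A

173 A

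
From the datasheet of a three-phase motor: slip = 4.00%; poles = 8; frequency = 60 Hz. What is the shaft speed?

864 rpm

n_s = 120f/p = 120×60/8 = 900 rpm
n = n_s(1 − s) = 900 × (1 − 0.04) = 864 rpm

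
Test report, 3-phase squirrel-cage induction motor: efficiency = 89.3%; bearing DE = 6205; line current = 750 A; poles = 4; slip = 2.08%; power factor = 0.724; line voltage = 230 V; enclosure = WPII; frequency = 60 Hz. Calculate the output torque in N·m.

1050 N·m

P_in = √3·V·I·cosφ = 1.732 × 230 × 750 × 0.724 = 216309 W
P_out = η·P_in = 0.893 × 216309 = 193164 W
n_s = 120×60/4 = 1800 rpm; n = 1800×(1−0.0208) = 1763 rpm
ω = 2π×1763/60 = 184.6 rad/s
τ = P_out/ω = 193164/184.6 = 1050 N·m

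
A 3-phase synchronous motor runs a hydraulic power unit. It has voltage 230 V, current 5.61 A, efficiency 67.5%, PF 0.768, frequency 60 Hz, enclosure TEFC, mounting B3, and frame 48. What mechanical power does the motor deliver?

1.16 kW

P_in = √3·V·I·cosφ = 1.732 × 230 × 5.61 × 0.768 = 1716 W
P_out = η·P_in = 0.675 × 1716 = 1158 W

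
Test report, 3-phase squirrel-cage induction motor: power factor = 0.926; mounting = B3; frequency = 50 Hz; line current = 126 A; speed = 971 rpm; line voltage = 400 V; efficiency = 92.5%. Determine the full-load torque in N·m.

735 N·m

P_in = √3·V·I·cosφ = 1.732 × 400 × 126 × 0.926 = 80833 W
P_out = η·P_in = 0.925 × 80833 = 74771 W
n = 971 rpm
ω = 2π×971/60 = 101.7 rad/s
τ = P_out/ω = 74771/101.7 = 735 N·m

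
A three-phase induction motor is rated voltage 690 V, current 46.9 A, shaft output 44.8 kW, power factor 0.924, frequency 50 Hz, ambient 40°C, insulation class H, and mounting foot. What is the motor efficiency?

86.5 %

P_out = 44.8 kW = 44800 W
P_in = √3·V_L·I_L·cosφ = 1.732 × 690 × 46.9 × 0.924 = 51790 W
η = P_out / P_in = 44800 / 51790 = 0.865 = 86.5%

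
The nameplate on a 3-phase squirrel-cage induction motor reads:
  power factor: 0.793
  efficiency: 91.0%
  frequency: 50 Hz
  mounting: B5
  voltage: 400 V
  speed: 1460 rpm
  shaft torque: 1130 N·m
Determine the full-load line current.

ω = 2π×1460/60 = 152.9 rad/s; P_out = τω = 1130 × 152.9 = 172777 W
P_in = P_out / η = 172777 / 0.910 = 189865 W
I_L = P_in / (√3·V_L·cosφ) = 189865 / (1.732 × 400 × 0.793) = 346 A

346 A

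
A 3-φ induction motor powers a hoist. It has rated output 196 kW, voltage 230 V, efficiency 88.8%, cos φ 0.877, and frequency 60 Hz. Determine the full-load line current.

632 A

P_out = 196 kW = 196000 W
P_in = P_out / η = 196000 / 0.888 = 220721 W
I_L = P_in / (√3·V_L·cosφ) = 220721 / (1.732 × 230 × 0.877) = 632 A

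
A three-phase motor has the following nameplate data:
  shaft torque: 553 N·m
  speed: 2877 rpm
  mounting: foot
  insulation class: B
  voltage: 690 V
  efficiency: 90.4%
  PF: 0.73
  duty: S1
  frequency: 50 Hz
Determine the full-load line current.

211 A

ω = 2π×2877/60 = 301.3 rad/s; P_out = τω = 553 × 301.3 = 166619 W
P_in = P_out / η = 166619 / 0.904 = 184313 W
I_L = P_in / (√3·V_L·cosφ) = 184313 / (1.732 × 690 × 0.73) = 211 A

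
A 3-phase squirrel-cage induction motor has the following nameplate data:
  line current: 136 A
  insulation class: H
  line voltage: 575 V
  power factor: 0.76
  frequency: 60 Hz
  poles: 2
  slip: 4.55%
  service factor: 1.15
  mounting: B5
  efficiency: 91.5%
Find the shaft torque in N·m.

262 N·m

P_in = √3·V·I·cosφ = 1.732 × 575 × 136 × 0.76 = 102936 W
P_out = η·P_in = 0.915 × 102936 = 94186 W
n_s = 120×60/2 = 3600 rpm; n = 3600×(1−0.0455) = 3436 rpm
ω = 2π×3436/60 = 359.8 rad/s
τ = P_out/ω = 94186/359.8 = 262 N·m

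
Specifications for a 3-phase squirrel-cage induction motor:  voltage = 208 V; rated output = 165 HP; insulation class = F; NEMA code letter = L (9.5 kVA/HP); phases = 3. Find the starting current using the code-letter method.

S_LR = 9.5 × 165 = 1567.5 kVA
I_LR = S_LR/(√3·V_L) = 1567500/(1.732×208) = 4350 A

4350 A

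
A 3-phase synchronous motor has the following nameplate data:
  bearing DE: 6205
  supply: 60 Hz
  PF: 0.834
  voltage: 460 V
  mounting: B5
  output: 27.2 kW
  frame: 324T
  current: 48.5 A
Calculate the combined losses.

5030 W

P_in = √3·V·I·cosφ = 1.732×460×48.5×0.834 = 32227 W
P_out = 27200 W
Losses = P_in − P_out = 32227 − 27200 = 5027 W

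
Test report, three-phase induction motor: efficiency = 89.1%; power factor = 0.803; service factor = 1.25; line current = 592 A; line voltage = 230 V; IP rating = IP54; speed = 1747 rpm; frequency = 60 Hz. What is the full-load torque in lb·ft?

P_in = √3·V·I·cosφ = 1.732 × 230 × 592 × 0.803 = 189371 W
P_out = η·P_in = 0.891 × 189371 = 168730 W
n = 1747 rpm
ω = 2π×1747/60 = 182.9 rad/s
τ = P_out/ω = 168730/182.9 = 922.5 N·m
In lb·ft: 922.5/1.356 = 680 lb·ft

680 lb·ft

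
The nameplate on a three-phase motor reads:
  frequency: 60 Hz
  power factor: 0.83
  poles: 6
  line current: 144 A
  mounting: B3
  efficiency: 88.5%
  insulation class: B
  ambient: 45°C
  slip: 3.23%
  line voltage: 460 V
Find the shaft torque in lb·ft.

511 lb·ft

P_in = √3·V·I·cosφ = 1.732 × 460 × 144 × 0.83 = 95224 W
P_out = η·P_in = 0.885 × 95224 = 84273 W
n_s = 120×60/6 = 1200 rpm; n = 1200×(1−0.0323) = 1161 rpm
ω = 2π×1161/60 = 121.6 rad/s
τ = P_out/ω = 84273/121.6 = 693 N·m
In lb·ft: 693/1.356 = 511 lb·ft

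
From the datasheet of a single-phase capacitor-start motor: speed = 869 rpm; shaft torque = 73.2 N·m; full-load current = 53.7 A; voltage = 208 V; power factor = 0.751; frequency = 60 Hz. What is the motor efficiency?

ω = 2π × 869/60 = 91 rad/s; P_out = τω = 73.2 × 91 = 6661 W
P_in = V·I·cosφ = 208 × 53.7 × 0.751 = 8388 W
η = P_out / P_in = 6661 / 8388 = 0.794 = 79.4%

79.4 %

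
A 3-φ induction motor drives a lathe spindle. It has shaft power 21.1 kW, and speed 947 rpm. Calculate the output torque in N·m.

ω = 2π × 947/60 = 99.17 rad/s
τ = P/ω = 21100/99.17 = 213 N·m

213 N·m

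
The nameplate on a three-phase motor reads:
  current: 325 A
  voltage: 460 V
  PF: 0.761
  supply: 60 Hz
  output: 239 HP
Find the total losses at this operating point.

P_in = √3·V·I·cosφ = 1.732×460×325×0.761 = 197049 W
P_out = 239×746 = 178294 W
Losses = P_in − P_out = 197049 − 178294 = 18755 W

18800 W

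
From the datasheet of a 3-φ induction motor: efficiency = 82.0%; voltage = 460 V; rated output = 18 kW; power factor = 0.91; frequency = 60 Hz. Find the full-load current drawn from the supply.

30.3 A

P_out = 18 kW = 18000 W
P_in = P_out / η = 18000 / 0.820 = 21951 W
I_L = P_in / (√3·V_L·cosφ) = 21951 / (1.732 × 460 × 0.91) = 30.3 A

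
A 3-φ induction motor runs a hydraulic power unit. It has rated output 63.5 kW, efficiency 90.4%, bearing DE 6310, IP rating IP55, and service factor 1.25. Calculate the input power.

70.2 kW

P_out = 63500 W
P_in = P_out/η = 63500/0.904 = 70243 W = 70.2 kW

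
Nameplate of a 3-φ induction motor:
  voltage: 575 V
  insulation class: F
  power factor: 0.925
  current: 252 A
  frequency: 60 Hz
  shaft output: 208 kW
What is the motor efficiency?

P_out = 208 kW = 208000 W
P_in = √3·V_L·I_L·cosφ = 1.732 × 575 × 252 × 0.925 = 232144 W
η = P_out / P_in = 208000 / 232144 = 0.896 = 89.6%

89.6 %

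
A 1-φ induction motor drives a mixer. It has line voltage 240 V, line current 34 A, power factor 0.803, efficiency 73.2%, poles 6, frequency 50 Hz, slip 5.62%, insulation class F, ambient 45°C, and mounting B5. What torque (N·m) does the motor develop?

P_in = V·I·cosφ = 240 × 34 × 0.803 = 6552 W
P_out = η·P_in = 0.732 × 6552 = 4796 W
n_s = 120×50/6 = 1000 rpm; n = 1000×(1−0.0562) = 944 rpm
ω = 2π×944/60 = 98.86 rad/s
τ = P_out/ω = 4796/98.86 = 48.5 N·m

48.5 N·m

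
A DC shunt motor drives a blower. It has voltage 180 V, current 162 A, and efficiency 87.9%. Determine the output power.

25.6 kW

P_in = V·I = 180 × 162 = 29160 W
P_out = η·P_in = 0.879 × 29160 = 25632 W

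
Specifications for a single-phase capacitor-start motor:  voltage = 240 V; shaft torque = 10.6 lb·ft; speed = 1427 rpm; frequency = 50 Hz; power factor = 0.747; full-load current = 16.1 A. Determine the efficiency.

τ = 10.6 lb·ft × 1.356 = 14.37 N·m
ω = 2π × 1427/60 = 149.4 rad/s; P_out = τω = 14.37 × 149.4 = 2147 W
P_in = V·I·cosφ = 240 × 16.1 × 0.747 = 2886 W
η = P_out / P_in = 2147 / 2886 = 0.744 = 74.4%

74.4 %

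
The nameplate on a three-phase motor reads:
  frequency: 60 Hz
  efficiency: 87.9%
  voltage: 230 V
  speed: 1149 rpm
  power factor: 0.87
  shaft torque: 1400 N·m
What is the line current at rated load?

ω = 2π×1149/60 = 120.3 rad/s; P_out = τω = 1400 × 120.3 = 168420 W
P_in = P_out / η = 168420 / 0.879 = 191604 W
I_L = P_in / (√3·V_L·cosφ) = 191604 / (1.732 × 230 × 0.87) = 553 A

553 A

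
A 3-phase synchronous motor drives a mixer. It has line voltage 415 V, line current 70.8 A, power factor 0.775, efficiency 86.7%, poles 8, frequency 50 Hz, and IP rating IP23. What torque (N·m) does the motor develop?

P_in = √3·V·I·cosφ = 1.732 × 415 × 70.8 × 0.775 = 39439 W
P_out = η·P_in = 0.867 × 39439 = 34194 W
n = n_s = 120×50/8 = 750 rpm (synchronous)
ω = 2π×750/60 = 78.54 rad/s
τ = P_out/ω = 34194/78.54 = 435 N·m

435 N·m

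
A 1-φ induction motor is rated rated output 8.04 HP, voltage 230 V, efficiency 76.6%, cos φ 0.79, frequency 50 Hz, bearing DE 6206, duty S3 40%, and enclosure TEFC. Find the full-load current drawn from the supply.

43.1 A

P_out = 8.04 × 746 = 5998 W
P_in = P_out / η = 5998 / 0.766 = 7830 W
I = P_in / (V·cosφ) = 7830 / (230 × 0.79) = 43.1 A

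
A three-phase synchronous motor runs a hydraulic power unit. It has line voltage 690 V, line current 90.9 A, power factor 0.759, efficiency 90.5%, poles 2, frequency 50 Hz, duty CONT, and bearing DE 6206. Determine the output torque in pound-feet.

175 lb·ft

P_in = √3·V·I·cosφ = 1.732 × 690 × 90.9 × 0.759 = 82452 W
P_out = η·P_in = 0.905 × 82452 = 74619 W
n = n_s = 120×50/2 = 3000 rpm (synchronous)
ω = 2π×3000/60 = 314.2 rad/s
τ = P_out/ω = 74619/314.2 = 237.5 N·m
In lb·ft: 237.5/1.356 = 175 lb·ft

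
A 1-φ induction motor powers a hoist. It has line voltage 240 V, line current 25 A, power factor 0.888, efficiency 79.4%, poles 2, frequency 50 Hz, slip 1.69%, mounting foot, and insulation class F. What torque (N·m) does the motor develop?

P_in = V·I·cosφ = 240 × 25 × 0.888 = 5328 W
P_out = η·P_in = 0.794 × 5328 = 4230 W
n_s = 120×50/2 = 3000 rpm; n = 3000×(1−0.0169) = 2949 rpm
ω = 2π×2949/60 = 308.8 rad/s
τ = P_out/ω = 4230/308.8 = 13.7 N·m

13.7 N·m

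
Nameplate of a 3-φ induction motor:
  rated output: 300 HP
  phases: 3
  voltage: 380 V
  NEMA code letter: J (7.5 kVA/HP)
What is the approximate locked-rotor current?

3420 A

S_LR = 7.5 × 300 = 2250 kVA
I_LR = S_LR/(√3·V_L) = 2250000/(1.732×380) = 3420 A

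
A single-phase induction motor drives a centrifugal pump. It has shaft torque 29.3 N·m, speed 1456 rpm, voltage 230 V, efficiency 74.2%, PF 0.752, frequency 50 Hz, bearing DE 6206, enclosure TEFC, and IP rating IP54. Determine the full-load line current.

ω = 2π×1456/60 = 152.5 rad/s; P_out = τω = 29.3 × 152.5 = 4468 W
P_in = P_out / η = 4468 / 0.742 = 6022 W
I = P_in / (V·cosφ) = 6022 / (230 × 0.752) = 34.8 A

34.8 A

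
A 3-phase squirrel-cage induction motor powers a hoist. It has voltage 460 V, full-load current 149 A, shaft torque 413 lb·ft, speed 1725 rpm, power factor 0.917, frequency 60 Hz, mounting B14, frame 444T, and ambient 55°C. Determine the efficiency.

92.9 %

τ = 413 lb·ft × 1.356 = 560 N·m
ω = 2π × 1725/60 = 180.6 rad/s; P_out = τω = 560 × 180.6 = 101136 W
P_in = √3·V_L·I_L·cosφ = 1.732 × 460 × 149 × 0.917 = 108858 W
η = P_out / P_in = 101136 / 108858 = 0.929 = 92.9%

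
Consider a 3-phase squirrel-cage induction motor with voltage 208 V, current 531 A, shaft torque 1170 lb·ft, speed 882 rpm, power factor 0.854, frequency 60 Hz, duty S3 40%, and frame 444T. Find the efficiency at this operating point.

τ = 1170 lb·ft × 1.356 = 1587 N·m
ω = 2π × 882/60 = 92.36 rad/s; P_out = τω = 1587 × 92.36 = 146575 W
P_in = √3·V_L·I_L·cosφ = 1.732 × 208 × 531 × 0.854 = 163367 W
η = P_out / P_in = 146575 / 163367 = 0.897 = 89.7%

89.7 %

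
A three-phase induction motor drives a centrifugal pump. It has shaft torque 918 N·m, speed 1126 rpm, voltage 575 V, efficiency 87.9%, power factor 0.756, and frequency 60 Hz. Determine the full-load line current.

164 A

ω = 2π×1126/60 = 117.9 rad/s; P_out = τω = 918 × 117.9 = 108232 W
P_in = P_out / η = 108232 / 0.879 = 123131 W
I_L = P_in / (√3·V_L·cosφ) = 123131 / (1.732 × 575 × 0.756) = 164 A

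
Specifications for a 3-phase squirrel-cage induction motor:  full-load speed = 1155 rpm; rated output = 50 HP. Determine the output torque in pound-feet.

P_out = 50 × 746 = 37300 W
ω = 2π × 1155/60 = 121 rad/s
τ = P_out/ω = 37300/121 = 308.3 N·m
In lb·ft: 308.3/1.356 = 227 lb·ft

227 lb·ft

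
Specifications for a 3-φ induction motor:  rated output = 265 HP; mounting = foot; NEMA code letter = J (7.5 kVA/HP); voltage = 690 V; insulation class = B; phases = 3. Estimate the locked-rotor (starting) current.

S_LR = 7.5 × 265 = 1987.5 kVA
I_LR = S_LR/(√3·V_L) = 1987500/(1.732×690) = 1660 A

1660 A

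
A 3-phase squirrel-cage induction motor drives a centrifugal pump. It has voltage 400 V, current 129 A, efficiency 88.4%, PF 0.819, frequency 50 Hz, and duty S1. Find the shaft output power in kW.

P_in = √3·V·I·cosφ = 1.732 × 400 × 129 × 0.819 = 73195 W
P_out = η·P_in = 0.884 × 73195 = 64704 W

64.7 kW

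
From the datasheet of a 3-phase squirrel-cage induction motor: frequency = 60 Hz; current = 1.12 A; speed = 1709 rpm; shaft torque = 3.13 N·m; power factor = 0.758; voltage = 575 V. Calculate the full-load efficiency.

66.3 %

ω = 2π × 1709/60 = 179 rad/s; P_out = τω = 3.13 × 179 = 560 W
P_in = √3·V_L·I_L·cosφ = 1.732 × 575 × 1.12 × 0.758 = 845 W
η = P_out / P_in = 560 / 845 = 0.663 = 66.3%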